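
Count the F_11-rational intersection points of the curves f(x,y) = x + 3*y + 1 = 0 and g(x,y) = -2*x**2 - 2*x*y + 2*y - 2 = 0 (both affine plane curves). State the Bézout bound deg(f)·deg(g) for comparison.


Common zeros: {(3, 6), (8, 8)}; count = 2; Bézout bound = 2.

deg(f) = 1, deg(g) = 2, so Bézout bound = 2.
Scan x ∈ F_11. For each x, list the y ∈ F_11 with f(x, y) ≡ 0 and those with g(x, y) ≡ 0 (mod 11); the common zeros in that column are the intersection.
  x = 0: f ≡ 0 at y ∈ {7}; g ≡ 0 at y ∈ {1}; common: ∅.
  x = 1: f ≡ 0 at y ∈ {3}; g ≡ 0 at y ∈ ∅; common: ∅.
  x = 2: f ≡ 0 at y ∈ {10}; g ≡ 0 at y ∈ {6}; common: ∅.
  x = 3: f ≡ 0 at y ∈ {6}; g ≡ 0 at y ∈ {6}; common: {6}.
  x = 4: f ≡ 0 at y ∈ {2}; g ≡ 0 at y ∈ {9}; common: ∅.
  x = 5: f ≡ 0 at y ∈ {9}; g ≡ 0 at y ∈ {10}; common: ∅.
  x = 6: f ≡ 0 at y ∈ {5}; g ≡ 0 at y ∈ {8}; common: ∅.
  x = 7: f ≡ 0 at y ∈ {1}; g ≡ 0 at y ∈ {10}; common: ∅.
  x = 8: f ≡ 0 at y ∈ {8}; g ≡ 0 at y ∈ {8}; common: {8}.
  x = 9: f ≡ 0 at y ∈ {4}; g ≡ 0 at y ∈ {9}; common: ∅.
  x = 10: f ≡ 0 at y ∈ {0}; g ≡ 0 at y ∈ {1}; common: ∅.
Collecting: common zeros = {(3, 6), (8, 8)}, so the count is 2.
Comparison with the Bézout bound: 2 ≤ 2 = deg(f)·deg(g), as expected for curves with no common component (the bound is attained).


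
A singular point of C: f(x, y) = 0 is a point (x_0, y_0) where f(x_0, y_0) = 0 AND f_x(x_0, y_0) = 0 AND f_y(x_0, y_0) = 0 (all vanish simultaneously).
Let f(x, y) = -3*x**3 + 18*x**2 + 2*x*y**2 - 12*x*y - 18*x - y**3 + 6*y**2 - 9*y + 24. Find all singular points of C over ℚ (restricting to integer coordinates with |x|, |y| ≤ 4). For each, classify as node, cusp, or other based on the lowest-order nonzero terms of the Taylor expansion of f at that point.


Singular points: {(2, 3)}; classification: cusp.

Compute partial derivatives:
  f_x = -9*x**2 + 36*x + 2*y**2 - 12*y - 18.
  f_y = 4*x*y - 12*x - 3*y**2 + 12*y - 9.
Scan x_0 ∈ {−4, ..., 4}. For each x_0, f_y(x_0, y) is a polynomial in y; find its integer roots y ∈ {−4, ..., 4}, then test f_x and f at those candidates.
  x = -4: f_y(-4, y) = -3*y**2 - 4*y + 39; vanishes at y ∈ {3}. (-4, 3): f_x = -324 ≠ 0.
  x = -3: f_y(-3, y) = 27 - 3*y**2; vanishes at y ∈ {-3, 3}. (-3, -3): f_x = -153 ≠ 0; (-3, 3): f_x = -225 ≠ 0.
  x = -2: f_y(-2, y) = -3*y**2 + 4*y + 15; vanishes at y ∈ {3}. (-2, 3): f_x = -144 ≠ 0.
  x = -1: f_y(-1, y) = -3*y**2 + 8*y + 3; vanishes at y ∈ {3}. (-1, 3): f_x = -81 ≠ 0.
  x = 0: f_y(0, y) = -3*y**2 + 12*y - 9; vanishes at y ∈ {1, 3}. (0, 1): f_x = -28 ≠ 0; (0, 3): f_x = -36 ≠ 0.
  x = 1: f_y(1, y) = -3*y**2 + 16*y - 21; vanishes at y ∈ {3}. (1, 3): f_x = -9 ≠ 0.
  x = 2: f_y(2, y) = -3*y**2 + 20*y - 33; vanishes at y ∈ {3}. (2, 3): f_x = 0, f = 0 — SINGULAR.
  x = 3: f_y(3, y) = -3*y**2 + 24*y - 45; vanishes at y ∈ {3}. (3, 3): f_x = -9 ≠ 0.
  x = 4: f_y(4, y) = -3*y**2 + 28*y - 57; vanishes at y ∈ {3}. (4, 3): f_x = -36 ≠ 0.
Only singular point on the grid: (2, 3).
Classify: substitute x = 2 + u, y = 3 + v and expand: f = -3*u**3 + 2*u*v**2 - v**3 + v**2.
No constant or linear terms (consistent with a singular point). Quadratic part: v**2. Cubic part: -3*u**3 + 2*u*v**2 - v**3.
The quadratic part v**2 is a perfect square, so there is a single (double) tangent line v = 0, i.e. y = 3. Restricting the cubic part to that line (v = 0) leaves -3*u**3 ≠ 0, so f is not divisible by v and the branch is v² ≈ 3*u**3 to lowest order — this is a cusp.
Classification: cusp.


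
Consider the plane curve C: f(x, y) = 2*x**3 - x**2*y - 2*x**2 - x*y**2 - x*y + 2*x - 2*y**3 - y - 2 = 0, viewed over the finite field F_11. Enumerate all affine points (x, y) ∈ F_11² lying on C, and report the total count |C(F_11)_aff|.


Affine F_11-points: {(0, 6), (0, 8), (1, 0), (3, 1), (4, 10), (5, 2), (6, 1), (7, 4), (7, 5), (8, 8), (9, 1), (9, 2), (9, 9), (10, 2)}; count = 14.

For each of the 121 pairs (x, y) ∈ F_11², evaluate f(x, y) mod 11. Record the zeros.
  x = 0: [0↦9, 1↦6, 2↦2, 3↦7, 4↦9, 5↦7, 6↦0, 7↦9, 8↦0, 9↦5, 10↦1]  zeros at y ∈ {6, 8}
  x = 1: [0↦0, 1↦5, 2↦7, 3↦5, 4↦9, 5↦7, 6↦9, 7↦3, 8↦10, 9↦7, 10↦4]  zeros at y ∈ {0}
  x = 2: [0↦10, 1↦10, 2↦5, 3↦5, 4↦9, 5↦5, 6↦3, 7↦2, 8↦1, 9↦10, 10↦6]  zeros at y ∈ ∅
  x = 3: [0↦7, 1↦0, 2↦8, 3↦8, 4↦10, 5↦2, 6↦5, 7↦7, 8↦7, 9↦4, 10↦8]  zeros at y ∈ {1}
  x = 4: [0↦3, 1↦9, 2↦6, 3↦4, 4↦2, 5↦10, 6↦5, 7↦8, 8↦7, 9↦1, 10↦0]  zeros at y ∈ {10}
  x = 5: [0↦10, 1↦5, 2↦0, 3↦5, 4↦8, 5↦8, 6↦4, 7↦6, 8↦2, 9↦2, 10↦5]  zeros at y ∈ {2}
  x = 6: [0↦7, 1↦0, 2↦2, 3↦1, 4↦7, 5↦8, 6↦3, 7↦2, 8↦4, 9↦8, 10↦2]  zeros at y ∈ {1}
  x = 7: [0↦6, 1↦6, 2↦2, 3↦4, 4↦0, 5↦0, 6↦3, 7↦8, 8↦3, 9↦9, 10↦3]  zeros at y ∈ {4, 5}
  x = 8: [0↦8, 1↦2, 2↦1, 3↦4, 4↦10, 5↦7, 6↦5, 7↦3, 8↦0, 9↦6, 10↦9]  zeros at y ∈ {8}
  x = 9: [0↦3, 1↦0, 2↦0, 3↦2, 4↦5, 5↦8, 6↦10, 7↦10, 8↦7, 9↦0, 10↦10]  zeros at y ∈ {1, 2, 9}
  x = 10: [0↦3, 1↦1, 2↦0, 3↦10, 4↦8, 5↦4, 6↦8, 7↦8, 8↦3, 9↦3, 10↦7]  zeros at y ∈ {2}
Collecting zeros: affine points = {(0, 6), (0, 8), (1, 0), (3, 1), (4, 10), (5, 2), (6, 1), (7, 4), (7, 5), (8, 8), (9, 1), (9, 2), (9, 9), (10, 2)}.
Total count |C(F_11)_aff| = 14.


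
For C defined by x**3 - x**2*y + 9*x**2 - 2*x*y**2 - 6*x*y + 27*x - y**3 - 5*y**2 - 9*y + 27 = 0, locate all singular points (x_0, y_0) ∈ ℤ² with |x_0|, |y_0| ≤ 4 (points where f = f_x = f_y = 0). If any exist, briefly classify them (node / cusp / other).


Singular points: {(-3, 0)}; classification: cusp.

Compute partial derivatives:
  f_x = 3*x**2 - 2*x*y + 18*x - 2*y**2 - 6*y + 27.
  f_y = -x**2 - 4*x*y - 6*x - 3*y**2 - 10*y - 9.
Scan x_0 ∈ {−4, ..., 4}. For each x_0, f_y(x_0, y) is a polynomial in y; find its integer roots y ∈ {−4, ..., 4}, then test f_x and f at those candidates.
  x = -4: f_y(-4, y) = -3*y**2 + 6*y - 1; no integer root y with |y| ≤ 4.
  x = -3: f_y(-3, y) = -3*y**2 + 2*y; vanishes at y ∈ {0}. (-3, 0): f_x = 0, f = 0 — SINGULAR.
  x = -2: f_y(-2, y) = -3*y**2 - 2*y - 1; no integer root y with |y| ≤ 4.
  x = -1: f_y(-1, y) = -3*y**2 - 6*y - 4; no integer root y with |y| ≤ 4.
  x = 0: f_y(0, y) = -3*y**2 - 10*y - 9; no integer root y with |y| ≤ 4.
  x = 1: f_y(1, y) = -3*y**2 - 14*y - 16; vanishes at y ∈ {-2}. (1, -2): f_x = 56 ≠ 0.
  x = 2: f_y(2, y) = -3*y**2 - 18*y - 25; no integer root y with |y| ≤ 4.
  x = 3: f_y(3, y) = -3*y**2 - 22*y - 36; no integer root y with |y| ≤ 4.
  x = 4: f_y(4, y) = -3*y**2 - 26*y - 49; no integer root y with |y| ≤ 4.
Only singular point on the grid: (-3, 0).
Classify: substitute x = -3 + u, y = 0 + v and expand: f = u**3 - u**2*v - 2*u*v**2 - v**3 + v**2.
No constant or linear terms (consistent with a singular point). Quadratic part: v**2. Cubic part: u**3 - u**2*v - 2*u*v**2 - v**3.
The quadratic part v**2 is a perfect square, so there is a single (double) tangent line v = 0, i.e. y = 0. Restricting the cubic part to that line (v = 0) leaves u**3 ≠ 0, so f is not divisible by v and the branch is v² ≈ -u**3 to lowest order — this is a cusp.
Classification: cusp.


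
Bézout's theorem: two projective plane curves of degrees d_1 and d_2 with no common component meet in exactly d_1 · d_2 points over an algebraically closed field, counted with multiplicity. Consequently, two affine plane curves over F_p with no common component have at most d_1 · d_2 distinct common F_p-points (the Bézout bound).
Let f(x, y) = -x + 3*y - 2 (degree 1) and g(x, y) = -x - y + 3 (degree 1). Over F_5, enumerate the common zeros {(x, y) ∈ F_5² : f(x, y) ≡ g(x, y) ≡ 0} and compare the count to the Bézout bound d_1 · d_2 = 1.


Common zeros: {(3, 0)}; count = 1; Bézout bound = 1.

deg(f) = 1, deg(g) = 1, so Bézout bound = 1.
Scan x ∈ F_5. For each x, list the y ∈ F_5 with f(x, y) ≡ 0 and those with g(x, y) ≡ 0 (mod 5); the common zeros in that column are the intersection.
  x = 0: f ≡ 0 at y ∈ {4}; g ≡ 0 at y ∈ {3}; common: ∅.
  x = 1: f ≡ 0 at y ∈ {1}; g ≡ 0 at y ∈ {2}; common: ∅.
  x = 2: f ≡ 0 at y ∈ {3}; g ≡ 0 at y ∈ {1}; common: ∅.
  x = 3: f ≡ 0 at y ∈ {0}; g ≡ 0 at y ∈ {0}; common: {0}.
  x = 4: f ≡ 0 at y ∈ {2}; g ≡ 0 at y ∈ {4}; common: ∅.
Collecting: common zeros = {(3, 0)}, so the count is 1.
Comparison with the Bézout bound: 1 ≤ 1 = deg(f)·deg(g), as expected for curves with no common component (the bound is attained).


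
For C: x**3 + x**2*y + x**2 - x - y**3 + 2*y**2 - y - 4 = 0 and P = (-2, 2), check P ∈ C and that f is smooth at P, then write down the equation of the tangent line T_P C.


Tangent line at P: -x - y = 0.

Step 1: f(-2, 2) = 0, so P lies on C.
Step 2: partial derivatives
  f_x(x, y) = 3*x**2 + 2*x*y + 2*x - 1, f_y(x, y) = x**2 - 3*y**2 + 4*y - 1.
  f_x(P) = -1, f_y(P) = -1 (gradient nonzero, so P is smooth).
Step 3: tangent line at P: -1·(x − -2) + -1·(y − 2) = 0.
Expanding: -x - y = 0.


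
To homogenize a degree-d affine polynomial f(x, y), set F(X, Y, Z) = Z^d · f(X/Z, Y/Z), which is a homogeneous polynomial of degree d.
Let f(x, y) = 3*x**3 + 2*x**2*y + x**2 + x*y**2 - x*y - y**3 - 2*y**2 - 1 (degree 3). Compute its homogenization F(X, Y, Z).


F(X, Y, Z) = 3*X**3 + 2*X**2*Y + X**2*Z + X*Y**2 - X*Y*Z - Y**3 - 2*Y**2*Z - Z**3

deg(f) = 3.
Substitute x = X/Z, y = Y/Z into f, then multiply by Z^3.
  monomial 3·x^3·y^0 ↦ 3·X^3·Y^0·Z^0.
  monomial 2·x^2·y^1 ↦ 2·X^2·Y^1·Z^0.
  monomial 1·x^2·y^0 ↦ 1·X^2·Y^0·Z^1.
  monomial 1·x^1·y^2 ↦ 1·X^1·Y^2·Z^0.
  monomial -1·x^1·y^1 ↦ -1·X^1·Y^1·Z^1.
  monomial -1·x^0·y^3 ↦ -1·X^0·Y^3·Z^0.
  monomial -2·x^0·y^2 ↦ -2·X^0·Y^2·Z^1.
  monomial -1·x^0·y^0 ↦ -1·X^0·Y^0·Z^3.
Collecting: F(X, Y, Z) = 3*X**3 + 2*X**2*Y + X**2*Z + X*Y**2 - X*Y*Z - Y**3 - 2*Y**2*Z - Z**3.


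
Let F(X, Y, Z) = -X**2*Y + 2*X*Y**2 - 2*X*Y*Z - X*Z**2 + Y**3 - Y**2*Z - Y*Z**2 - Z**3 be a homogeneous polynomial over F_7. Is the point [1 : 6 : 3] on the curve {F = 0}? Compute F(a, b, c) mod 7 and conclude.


F(1,6,3) ≡ 6 (mod 7); P is NOT on the curve.

Evaluate F(1, 6, 3) term-by-term (mod 7).
  -X**2*Y ↦ -1·1·6·1 = -6
  2*X*Y**2 ↦ 2·1·36·1 = 72
  -2*X*Y*Z ↦ -2·1·6·3 = -36
  -X*Z**2 ↦ -1·1·1·9 = -9
  Y**3 ↦ 1·1·216·1 = 216
  -Y**2*Z ↦ -1·1·36·3 = -108
  -Y*Z**2 ↦ -1·1·6·9 = -54
  -Z**3 ↦ -1·1·1·27 = -27
Sum: F(1, 6, 3) = (-6) + (72) + (-36) + (-9) + (216) + (-108) + (-54) + (-27) = 48.
Reducing mod 7: 48 ≡ 6 (mod 7).
Since F(a, b, c) ≡ 6 ≠ 0 (mod 7), P does NOT lie on the curve.


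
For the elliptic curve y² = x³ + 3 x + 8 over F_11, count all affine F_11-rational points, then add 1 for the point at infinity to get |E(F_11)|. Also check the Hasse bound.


Affine points = {(1, 1), (1, 10), (2, 0), (3, 0), (5, 4), (5, 7), (6, 0), (7, 3), (7, 8), (8, 4), (8, 7), (9, 4), (9, 7), (10, 2), (10, 9)}; affine count = 15; |E(F_11)| = 16.

Discriminant check: Δ ∝ 4a³ + 27b² = 4·3³ + 27·8² = 4·27 + 27·64 ≡ 10 (mod 11). Nonzero ⇒ E is nonsingular.
For each x ∈ F_11, compute rhs = x³ + 3·x + 8 mod 11, then count y ∈ F_11 with y² ≡ rhs.
  x = 0: rhs = 8, matching y values: none (0 points).
  x = 1: rhs = 1, matching y values: 1, 10 (2 points).
  x = 2: rhs = 0, matching y values: 0 (1 points).
  x = 3: rhs = 0, matching y values: 0 (1 points).
  x = 4: rhs = 7, matching y values: none (0 points).
  x = 5: rhs = 5, matching y values: 4, 7 (2 points).
  x = 6: rhs = 0, matching y values: 0 (1 points).
  x = 7: rhs = 9, matching y values: 3, 8 (2 points).
  x = 8: rhs = 5, matching y values: 4, 7 (2 points).
  x = 9: rhs = 5, matching y values: 4, 7 (2 points).
  x = 10: rhs = 4, matching y values: 2, 9 (2 points).
Total affine count: 15.
Full point count |E(F_11)| = 15 + 1 = 16.
Hasse bound: |16 − (11+1)| = |4| = 4 ≤ 2√11 ≈ 6.6332 ✓.


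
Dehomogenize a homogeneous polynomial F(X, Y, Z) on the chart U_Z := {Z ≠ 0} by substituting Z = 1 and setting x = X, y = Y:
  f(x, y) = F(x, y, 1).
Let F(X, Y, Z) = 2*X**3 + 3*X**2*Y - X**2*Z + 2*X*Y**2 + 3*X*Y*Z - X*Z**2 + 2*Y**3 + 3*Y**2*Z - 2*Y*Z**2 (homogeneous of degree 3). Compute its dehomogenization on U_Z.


f(x, y) = 2*x**3 + 3*x**2*y - x**2 + 2*x*y**2 + 3*x*y - x + 2*y**3 + 3*y**2 - 2*y

On U_Z we set Z = 1. Each monomial c·X^i·Y^j·Z^k in F becomes c·x^i·y^j·1^k = c·x^i·y^j.
Substituting Z = 1: F(X, Y, 1) = 2*x**3 + 3*x**2*y - x**2 + 2*x*y**2 + 3*x*y - x + 2*y**3 + 3*y**2 - 2*y.
Note: deg(f) ≤ deg(F) = 3; strict inequality happens when F is divisible by Z (lost terms).


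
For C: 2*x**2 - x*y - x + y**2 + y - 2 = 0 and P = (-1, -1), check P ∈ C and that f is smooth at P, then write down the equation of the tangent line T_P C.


Tangent line at P: -4*x - 4 = 0.

Step 1: f(-1, -1) = 0, so P lies on C.
Step 2: partial derivatives
  f_x(x, y) = 4*x - y - 1, f_y(x, y) = -x + 2*y + 1.
  f_x(P) = -4, f_y(P) = 0 (gradient nonzero, so P is smooth).
Step 3: tangent line at P: -4·(x − -1) + 0·(y − -1) = 0.
Expanding: -4*x - 4 = 0.


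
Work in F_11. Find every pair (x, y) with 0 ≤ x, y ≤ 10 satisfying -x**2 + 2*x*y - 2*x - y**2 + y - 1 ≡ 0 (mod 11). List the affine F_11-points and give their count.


Affine F_11-points: {(1, 6), (1, 8), (2, 8), (4, 2), (4, 7), (8, 7), (8, 10), (9, 2), (9, 6), (10, 0), (10, 10)}; count = 11.

For each of the 121 pairs (x, y) ∈ F_11², evaluate f(x, y) mod 11. Record the zeros.
  x = 0: [0↦10, 1↦10, 2↦8, 3↦4, 4↦9, 5↦1, 6↦2, 7↦1, 8↦9, 9↦4, 10↦8]  zeros at y ∈ ∅
  x = 1: [0↦7, 1↦9, 2↦9, 3↦7, 4↦3, 5↦8, 6↦0, 7↦1, 8↦0, 9↦8, 10↦3]  zeros at y ∈ {6, 8}
  x = 2: [0↦2, 1↦6, 2↦8, 3↦8, 4↦6, 5↦2, 6↦7, 7↦10, 8↦0, 9↦10, 10↦7]  zeros at y ∈ {8}
  x = 3: [0↦6, 1↦1, 2↦5, 3↦7, 4↦7, 5↦5, 6↦1, 7↦6, 8↦9, 9↦10, 10↦9]  zeros at y ∈ ∅
  x = 4: [0↦8, 1↦5, 2↦0, 3↦4, 4↦6, 5↦6, 6↦4, 7↦0, 8↦5, 9↦8, 10↦9]  zeros at y ∈ {2, 7}
  x = 5: [0↦8, 1↦7, 2↦4, 3↦10, 4↦3, 5↦5, 6↦5, 7↦3, 8↦10, 9↦4, 10↦7]  zeros at y ∈ ∅
  x = 6: [0↦6, 1↦7, 2↦6, 3↦3, 4↦9, 5↦2, 6↦4, 7↦4, 8↦2, 9↦9, 10↦3]  zeros at y ∈ ∅
  x = 7: [0↦2, 1↦5, 2↦6, 3↦5, 4↦2, 5↦8, 6↦1, 7↦3, 8↦3, 9↦1, 10↦8]  zeros at y ∈ ∅
  x = 8: [0↦7, 1↦1, 2↦4, 3↦5, 4↦4, 5↦1, 6↦7, 7↦0, 8↦2, 9↦2, 10↦0]  zeros at y ∈ {7, 10}
  x = 9: [0↦10, 1↦6, 2↦0, 3↦3, 4↦4, 5↦3, 6↦0, 7↦6, 8↦10, 9↦1, 10↦1]  zeros at y ∈ {2, 6}
  x = 10: [0↦0, 1↦9, 2↦5, 3↦10, 4↦2, 5↦3, 6↦2, 7↦10, 8↦5, 9↦9, 10↦0]  zeros at y ∈ {0, 10}
Collecting zeros: affine points = {(1, 6), (1, 8), (2, 8), (4, 2), (4, 7), (8, 7), (8, 10), (9, 2), (9, 6), (10, 0), (10, 10)}.
Total count |C(F_11)_aff| = 11.


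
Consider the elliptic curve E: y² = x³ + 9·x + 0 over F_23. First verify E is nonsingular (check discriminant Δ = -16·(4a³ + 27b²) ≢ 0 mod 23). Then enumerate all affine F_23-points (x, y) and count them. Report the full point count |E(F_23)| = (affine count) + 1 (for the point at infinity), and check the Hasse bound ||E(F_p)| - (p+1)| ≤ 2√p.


Affine points = {(0, 0), (2, 7), (2, 16), (3, 10), (3, 13), (4, 10), (4, 13), (5, 3), (5, 20), (8, 3), (8, 20), (10, 3), (10, 20), (11, 2), (11, 21), (14, 8), (14, 15), (16, 10), (16, 13), (17, 11), (17, 12), (22, 6), (22, 17)}; affine count = 23; |E(F_23)| = 24.

Discriminant check: Δ ∝ 4a³ + 27b² = 4·9³ + 27·0² = 4·729 + 27·0 ≡ 18 (mod 23). Nonzero ⇒ E is nonsingular.
For each x ∈ F_23, compute rhs = x³ + 9·x + 0 mod 23, then count y ∈ F_23 with y² ≡ rhs.
  x = 0: rhs = 0, matching y values: 0 (1 points).
  x = 1: rhs = 10, matching y values: none (0 points).
  x = 2: rhs = 3, matching y values: 7, 16 (2 points).
  x = 3: rhs = 8, matching y values: 10, 13 (2 points).
  x = 4: rhs = 8, matching y values: 10, 13 (2 points).
  x = 5: rhs = 9, matching y values: 3, 20 (2 points).
  x = 6: rhs = 17, matching y values: none (0 points).
  x = 7: rhs = 15, matching y values: none (0 points).
  x = 8: rhs = 9, matching y values: 3, 20 (2 points).
  x = 9: rhs = 5, matching y values: none (0 points).
  x = 10: rhs = 9, matching y values: 3, 20 (2 points).
  x = 11: rhs = 4, matching y values: 2, 21 (2 points).
  x = 12: rhs = 19, matching y values: none (0 points).
  x = 13: rhs = 14, matching y values: none (0 points).
  x = 14: rhs = 18, matching y values: 8, 15 (2 points).
  x = 15: rhs = 14, matching y values: none (0 points).
  x = 16: rhs = 8, matching y values: 10, 13 (2 points).
  x = 17: rhs = 6, matching y values: 11, 12 (2 points).
  x = 18: rhs = 14, matching y values: none (0 points).
  x = 19: rhs = 15, matching y values: none (0 points).
  x = 20: rhs = 15, matching y values: none (0 points).
  x = 21: rhs = 20, matching y values: none (0 points).
  x = 22: rhs = 13, matching y values: 6, 17 (2 points).
Total affine count: 23.
Full point count |E(F_23)| = 23 + 1 = 24.
Hasse bound: |24 − (23+1)| = |0| = 0 ≤ 2√23 ≈ 9.5917 ✓.


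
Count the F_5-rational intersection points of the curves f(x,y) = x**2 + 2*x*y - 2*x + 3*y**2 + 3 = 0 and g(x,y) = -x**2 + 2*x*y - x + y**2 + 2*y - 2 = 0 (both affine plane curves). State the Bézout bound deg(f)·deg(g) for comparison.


Common zeros: {(3, 1)}; count = 1; Bézout bound = 4.

deg(f) = 2, deg(g) = 2, so Bézout bound = 4.
Scan x ∈ F_5. For each x, list the y ∈ F_5 with f(x, y) ≡ 0 and those with g(x, y) ≡ 0 (mod 5); the common zeros in that column are the intersection.
  x = 0: f ≡ 0 at y ∈ {2, 3}; g ≡ 0 at y ∈ ∅; common: ∅.
  x = 1: f ≡ 0 at y ∈ {3}; g ≡ 0 at y ∈ ∅; common: ∅.
  x = 2: f ≡ 0 at y ∈ {1}; g ≡ 0 at y ∈ ∅; common: ∅.
  x = 3: f ≡ 0 at y ∈ {1, 2}; g ≡ 0 at y ∈ {1}; common: {1}.
  x = 4: f ≡ 0 at y ∈ ∅; g ≡ 0 at y ∈ ∅; common: ∅.
Collecting: common zeros = {(3, 1)}, so the count is 1.
Comparison with the Bézout bound: 1 ≤ 4 = deg(f)·deg(g), as expected for curves with no common component (the affine F_5-count falls short of the bound because intersections may lie at infinity, over extension fields, or carry multiplicity).


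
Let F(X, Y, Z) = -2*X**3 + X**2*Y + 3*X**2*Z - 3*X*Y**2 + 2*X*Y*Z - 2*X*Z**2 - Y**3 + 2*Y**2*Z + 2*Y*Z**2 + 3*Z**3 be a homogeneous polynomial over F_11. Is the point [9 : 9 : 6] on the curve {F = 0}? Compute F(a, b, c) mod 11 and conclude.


F(9,9,6) ≡ 9 (mod 11); P is NOT on the curve.

Evaluate F(9, 9, 6) term-by-term (mod 11).
  -2*X**3 ↦ -2·729·1·1 = -1458
  X**2*Y ↦ 1·81·9·1 = 729
  3*X**2*Z ↦ 3·81·1·6 = 1458
  -3*X*Y**2 ↦ -3·9·81·1 = -2187
  2*X*Y*Z ↦ 2·9·9·6 = 972
  -2*X*Z**2 ↦ -2·9·1·36 = -648
  -Y**3 ↦ -1·1·729·1 = -729
  2*Y**2*Z ↦ 2·1·81·6 = 972
  2*Y*Z**2 ↦ 2·1·9·36 = 648
  3*Z**3 ↦ 3·1·1·216 = 648
Sum: F(9, 9, 6) = (-1458) + (729) + (1458) + (-2187) + (972) + (-648) + (-729) + (972) + (648) + (648) = 405.
Reducing mod 11: 405 ≡ 9 (mod 11).
Since F(a, b, c) ≡ 9 ≠ 0 (mod 11), P does NOT lie on the curve.


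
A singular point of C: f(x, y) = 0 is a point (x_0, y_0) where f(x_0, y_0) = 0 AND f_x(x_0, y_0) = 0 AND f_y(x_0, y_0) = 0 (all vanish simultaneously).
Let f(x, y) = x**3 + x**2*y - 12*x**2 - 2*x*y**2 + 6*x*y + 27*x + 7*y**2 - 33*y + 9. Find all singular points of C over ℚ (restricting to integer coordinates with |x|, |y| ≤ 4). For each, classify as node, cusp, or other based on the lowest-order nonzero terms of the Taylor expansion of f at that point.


Singular points: {(3, 3)}; classification: cusp.

Compute partial derivatives:
  f_x = 3*x**2 + 2*x*y - 24*x - 2*y**2 + 6*y + 27.
  f_y = x**2 - 4*x*y + 6*x + 14*y - 33.
Scan x_0 ∈ {−4, ..., 4}. For each x_0, f_y(x_0, y) is a polynomial in y; find its integer roots y ∈ {−4, ..., 4}, then test f_x and f at those candidates.
  x = -4: f_y(-4, y) = 30*y - 41; no integer root y with |y| ≤ 4.
  x = -3: f_y(-3, y) = 26*y - 42; no integer root y with |y| ≤ 4.
  x = -2: f_y(-2, y) = 22*y - 41; no integer root y with |y| ≤ 4.
  x = -1: f_y(-1, y) = 18*y - 38; no integer root y with |y| ≤ 4.
  x = 0: f_y(0, y) = 14*y - 33; no integer root y with |y| ≤ 4.
  x = 1: f_y(1, y) = 10*y - 26; no integer root y with |y| ≤ 4.
  x = 2: f_y(2, y) = 6*y - 17; no integer root y with |y| ≤ 4.
  x = 3: f_y(3, y) = 2*y - 6; vanishes at y ∈ {3}. (3, 3): f_x = 0, f = 0 — SINGULAR.
  x = 4: f_y(4, y) = 7 - 2*y; no integer root y with |y| ≤ 4.
Only singular point on the grid: (3, 3).
Classify: substitute x = 3 + u, y = 3 + v and expand: f = u**3 + u**2*v - 2*u*v**2 + v**2.
No constant or linear terms (consistent with a singular point). Quadratic part: v**2. Cubic part: u**3 + u**2*v - 2*u*v**2.
The quadratic part v**2 is a perfect square, so there is a single (double) tangent line v = 0, i.e. y = 3. Restricting the cubic part to that line (v = 0) leaves u**3 ≠ 0, so f is not divisible by v and the branch is v² ≈ -u**3 to lowest order — this is a cusp.
Classification: cusp.


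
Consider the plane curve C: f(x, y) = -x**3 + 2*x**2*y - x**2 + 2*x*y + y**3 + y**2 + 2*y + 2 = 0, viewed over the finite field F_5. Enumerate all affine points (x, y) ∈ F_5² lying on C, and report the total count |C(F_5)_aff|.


Affine F_5-points: {(0, 4), (1, 0), (2, 0), (2, 2), (3, 2), (3, 3), (3, 4), (4, 4)}; count = 8.

For each of the 25 pairs (x, y) ∈ F_5², evaluate f(x, y) mod 5. Record the zeros.
  x = 0: [0↦2, 1↦1, 2↦3, 3↦4, 4↦0]  zeros at y ∈ {4}
  x = 1: [0↦0, 1↦3, 2↦4, 3↦4, 4↦4]  zeros at y ∈ {0}
  x = 2: [0↦0, 1↦1, 2↦0, 3↦3, 4↦1]  zeros at y ∈ {0, 2}
  x = 3: [0↦1, 1↦4, 2↦0, 3↦0, 4↦0]  zeros at y ∈ {2, 3, 4}
  x = 4: [0↦2, 1↦1, 2↦3, 3↦4, 4↦0]  zeros at y ∈ {4}
Collecting zeros: affine points = {(0, 4), (1, 0), (2, 0), (2, 2), (3, 2), (3, 3), (3, 4), (4, 4)}.
Total count |C(F_5)_aff| = 8.


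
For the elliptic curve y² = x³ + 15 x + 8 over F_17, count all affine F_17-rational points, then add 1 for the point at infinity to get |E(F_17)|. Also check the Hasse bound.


Affine points = {(0, 5), (0, 12), (4, 8), (4, 9), (5, 2), (5, 15), (6, 5), (6, 12), (10, 6), (10, 11), (11, 5), (11, 12), (14, 2), (14, 15), (15, 2), (15, 15), (16, 3), (16, 14)}; affine count = 18; |E(F_17)| = 19.

Discriminant check: Δ ∝ 4a³ + 27b² = 4·15³ + 27·8² = 4·3375 + 27·64 ≡ 13 (mod 17). Nonzero ⇒ E is nonsingular.
For each x ∈ F_17, compute rhs = x³ + 15·x + 8 mod 17, then count y ∈ F_17 with y² ≡ rhs.
  x = 0: rhs = 8, matching y values: 5, 12 (2 points).
  x = 1: rhs = 7, matching y values: none (0 points).
  x = 2: rhs = 12, matching y values: none (0 points).
  x = 3: rhs = 12, matching y values: none (0 points).
  x = 4: rhs = 13, matching y values: 8, 9 (2 points).
  x = 5: rhs = 4, matching y values: 2, 15 (2 points).
  x = 6: rhs = 8, matching y values: 5, 12 (2 points).
  x = 7: rhs = 14, matching y values: none (0 points).
  x = 8: rhs = 11, matching y values: none (0 points).
  x = 9: rhs = 5, matching y values: none (0 points).
  x = 10: rhs = 2, matching y values: 6, 11 (2 points).
  x = 11: rhs = 8, matching y values: 5, 12 (2 points).
  x = 12: rhs = 12, matching y values: none (0 points).
  x = 13: rhs = 3, matching y values: none (0 points).
  x = 14: rhs = 4, matching y values: 2, 15 (2 points).
  x = 15: rhs = 4, matching y values: 2, 15 (2 points).
  x = 16: rhs = 9, matching y values: 3, 14 (2 points).
Total affine count: 18.
Full point count |E(F_17)| = 18 + 1 = 19.
Hasse bound: |19 − (17+1)| = |1| = 1 ≤ 2√17 ≈ 8.2462 ✓.


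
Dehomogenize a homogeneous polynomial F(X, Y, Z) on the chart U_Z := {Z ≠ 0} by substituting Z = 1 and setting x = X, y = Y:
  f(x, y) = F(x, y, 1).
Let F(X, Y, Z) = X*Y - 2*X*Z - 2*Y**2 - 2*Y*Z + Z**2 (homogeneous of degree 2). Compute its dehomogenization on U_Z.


f(x, y) = x*y - 2*x - 2*y**2 - 2*y + 1

On U_Z we set Z = 1. Each monomial c·X^i·Y^j·Z^k in F becomes c·x^i·y^j·1^k = c·x^i·y^j.
Substituting Z = 1: F(X, Y, 1) = x*y - 2*x - 2*y**2 - 2*y + 1.
Note: deg(f) ≤ deg(F) = 2; strict inequality happens when F is divisible by Z (lost terms).


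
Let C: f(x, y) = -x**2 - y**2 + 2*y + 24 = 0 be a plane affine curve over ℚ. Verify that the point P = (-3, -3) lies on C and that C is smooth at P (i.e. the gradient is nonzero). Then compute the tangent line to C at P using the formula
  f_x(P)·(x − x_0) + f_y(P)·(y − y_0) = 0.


Tangent line at P: 6*x + 8*y + 42 = 0.

Step 1: f(-3, -3) = 0, so P lies on C.
Step 2: partial derivatives
  f_x(x, y) = -2*x, f_y(x, y) = 2 - 2*y.
  f_x(P) = 6, f_y(P) = 8 (gradient nonzero, so P is smooth).
Step 3: tangent line at P: 6·(x − -3) + 8·(y − -3) = 0.
Expanding: 6*x + 8*y + 42 = 0.


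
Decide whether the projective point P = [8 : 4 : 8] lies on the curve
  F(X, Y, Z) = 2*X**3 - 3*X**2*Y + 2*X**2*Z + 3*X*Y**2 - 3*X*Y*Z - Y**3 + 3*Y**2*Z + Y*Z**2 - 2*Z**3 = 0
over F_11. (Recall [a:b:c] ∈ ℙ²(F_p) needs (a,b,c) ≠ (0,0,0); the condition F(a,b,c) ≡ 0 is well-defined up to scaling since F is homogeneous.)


F(8,4,8) ≡ 8 (mod 11); P is NOT on the curve.

Evaluate F(8, 4, 8) term-by-term (mod 11).
  2*X**3 ↦ 2·512·1·1 = 1024
  -3*X**2*Y ↦ -3·64·4·1 = -768
  2*X**2*Z ↦ 2·64·1·8 = 1024
  3*X*Y**2 ↦ 3·8·16·1 = 384
  -3*X*Y*Z ↦ -3·8·4·8 = -768
  -Y**3 ↦ -1·1·64·1 = -64
  3*Y**2*Z ↦ 3·1·16·8 = 384
  Y*Z**2 ↦ 1·1·4·64 = 256
  -2*Z**3 ↦ -2·1·1·512 = -1024
Sum: F(8, 4, 8) = (1024) + (-768) + (1024) + (384) + (-768) + (-64) + (384) + (256) + (-1024) = 448.
Reducing mod 11: 448 ≡ 8 (mod 11).
Since F(a, b, c) ≡ 8 ≠ 0 (mod 11), P does NOT lie on the curve.


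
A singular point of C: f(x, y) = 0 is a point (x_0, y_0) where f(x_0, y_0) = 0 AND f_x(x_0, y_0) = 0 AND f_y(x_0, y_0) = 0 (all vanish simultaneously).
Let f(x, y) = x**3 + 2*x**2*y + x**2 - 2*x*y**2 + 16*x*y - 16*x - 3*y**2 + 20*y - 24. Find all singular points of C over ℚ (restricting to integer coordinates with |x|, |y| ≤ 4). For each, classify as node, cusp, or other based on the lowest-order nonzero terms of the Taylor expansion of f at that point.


Singular points: {(-2, 2)}; classification: node.

Compute partial derivatives:
  f_x = 3*x**2 + 4*x*y + 2*x - 2*y**2 + 16*y - 16.
  f_y = 2*x**2 - 4*x*y + 16*x - 6*y + 20.
Scan x_0 ∈ {−4, ..., 4}. For each x_0, f_y(x_0, y) is a polynomial in y; find its integer roots y ∈ {−4, ..., 4}, then test f_x and f at those candidates.
  x = -4: f_y(-4, y) = 10*y - 12; no integer root y with |y| ≤ 4.
  x = -3: f_y(-3, y) = 6*y - 10; no integer root y with |y| ≤ 4.
  x = -2: f_y(-2, y) = 2*y - 4; vanishes at y ∈ {2}. (-2, 2): f_x = 0, f = 0 — SINGULAR.
  x = -1: f_y(-1, y) = 6 - 2*y; vanishes at y ∈ {3}. (-1, 3): f_x = 3 ≠ 0.
  x = 0: f_y(0, y) = 20 - 6*y; no integer root y with |y| ≤ 4.
  x = 1: f_y(1, y) = 38 - 10*y; no integer root y with |y| ≤ 4.
  x = 2: f_y(2, y) = 60 - 14*y; no integer root y with |y| ≤ 4.
  x = 3: f_y(3, y) = 86 - 18*y; no integer root y with |y| ≤ 4.
  x = 4: f_y(4, y) = 116 - 22*y; no integer root y with |y| ≤ 4.
Only singular point on the grid: (-2, 2).
Classify: substitute x = -2 + u, y = 2 + v and expand: f = u**3 + 2*u**2*v - u**2 - 2*u*v**2 + v**2.
No constant or linear terms (consistent with a singular point). Quadratic part: -u**2 + v**2. Cubic part: u**3 + 2*u**2*v - 2*u*v**2.
The quadratic part v**2 - u**2 = (v − u)(v + u) splits into two distinct linear factors, so there are two distinct tangent lines y − 2 = ±(x − -2) — this is a node (ordinary double point).
Classification: node.


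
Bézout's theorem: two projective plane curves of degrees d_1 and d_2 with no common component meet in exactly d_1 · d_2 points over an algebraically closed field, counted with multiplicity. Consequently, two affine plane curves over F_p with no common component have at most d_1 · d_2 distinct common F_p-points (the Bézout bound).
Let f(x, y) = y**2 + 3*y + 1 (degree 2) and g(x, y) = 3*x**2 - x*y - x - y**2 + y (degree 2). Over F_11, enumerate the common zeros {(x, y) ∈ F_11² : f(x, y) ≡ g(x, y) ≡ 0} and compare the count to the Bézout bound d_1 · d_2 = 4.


Common zeros: {(6, 2)}; count = 1; Bézout bound = 4.

deg(f) = 2, deg(g) = 2, so Bézout bound = 4.
Scan x ∈ F_11. For each x, list the y ∈ F_11 with f(x, y) ≡ 0 and those with g(x, y) ≡ 0 (mod 11); the common zeros in that column are the intersection.
  x = 0: f ≡ 0 at y ∈ {2, 6}; g ≡ 0 at y ∈ {0, 1}; common: ∅.
  x = 1: f ≡ 0 at y ∈ {2, 6}; g ≡ 0 at y ∈ ∅; common: ∅.
  x = 2: f ≡ 0 at y ∈ {2, 6}; g ≡ 0 at y ∈ ∅; common: ∅.
  x = 3: f ≡ 0 at y ∈ {2, 6}; g ≡ 0 at y ∈ {4, 5}; common: ∅.
  x = 4: f ≡ 0 at y ∈ {2, 6}; g ≡ 0 at y ∈ {0, 8}; common: ∅.
  x = 5: f ≡ 0 at y ∈ {2, 6}; g ≡ 0 at y ∈ ∅; common: ∅.
  x = 6: f ≡ 0 at y ∈ {2, 6}; g ≡ 0 at y ∈ {2, 4}; common: {2}.
  x = 7: f ≡ 0 at y ∈ {2, 6}; g ≡ 0 at y ∈ ∅; common: ∅.
  x = 8: f ≡ 0 at y ∈ {2, 6}; g ≡ 0 at y ∈ {1, 3}; common: ∅.
  x = 9: f ≡ 0 at y ∈ {2, 6}; g ≡ 0 at y ∈ ∅; common: ∅.
  x = 10: f ≡ 0 at y ∈ {2, 6}; g ≡ 0 at y ∈ {5, 8}; common: ∅.
Collecting: common zeros = {(6, 2)}, so the count is 1.
Comparison with the Bézout bound: 1 ≤ 4 = deg(f)·deg(g), as expected for curves with no common component (the affine F_11-count falls short of the bound because intersections may lie at infinity, over extension fields, or carry multiplicity).


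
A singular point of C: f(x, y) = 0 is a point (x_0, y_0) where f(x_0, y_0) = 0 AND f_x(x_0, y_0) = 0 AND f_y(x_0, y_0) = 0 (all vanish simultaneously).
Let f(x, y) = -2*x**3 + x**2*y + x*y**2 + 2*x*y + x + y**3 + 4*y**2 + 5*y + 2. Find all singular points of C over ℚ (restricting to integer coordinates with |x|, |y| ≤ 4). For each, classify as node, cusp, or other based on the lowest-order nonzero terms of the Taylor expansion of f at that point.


Singular points: {(0, -1)}; classification: node.

Compute partial derivatives:
  f_x = -6*x**2 + 2*x*y + y**2 + 2*y + 1.
  f_y = x**2 + 2*x*y + 2*x + 3*y**2 + 8*y + 5.
Scan x_0 ∈ {−4, ..., 4}. For each x_0, f_y(x_0, y) is a polynomial in y; find its integer roots y ∈ {−4, ..., 4}, then test f_x and f at those candidates.
  x = -4: f_y(-4, y) = 3*y**2 + 13; no integer root y with |y| ≤ 4.
  x = -3: f_y(-3, y) = 3*y**2 + 2*y + 8; no integer root y with |y| ≤ 4.
  x = -2: f_y(-2, y) = 3*y**2 + 4*y + 5; no integer root y with |y| ≤ 4.
  x = -1: f_y(-1, y) = 3*y**2 + 6*y + 4; no integer root y with |y| ≤ 4.
  x = 0: f_y(0, y) = 3*y**2 + 8*y + 5; vanishes at y ∈ {-1}. (0, -1): f_x = 0, f = 0 — SINGULAR.
  x = 1: f_y(1, y) = 3*y**2 + 10*y + 8; vanishes at y ∈ {-2}. (1, -2): f_x = -9 ≠ 0.
  x = 2: f_y(2, y) = 3*y**2 + 12*y + 13; no integer root y with |y| ≤ 4.
  x = 3: f_y(3, y) = 3*y**2 + 14*y + 20; no integer root y with |y| ≤ 4.
  x = 4: f_y(4, y) = 3*y**2 + 16*y + 29; no integer root y with |y| ≤ 4.
Only singular point on the grid: (0, -1).
Classify: substitute x = 0 + u, y = -1 + v and expand: f = -2*u**3 + u**2*v - u**2 + u*v**2 + v**3 + v**2.
No constant or linear terms (consistent with a singular point). Quadratic part: -u**2 + v**2. Cubic part: -2*u**3 + u**2*v + u*v**2 + v**3.
The quadratic part v**2 - u**2 = (v − u)(v + u) splits into two distinct linear factors, so there are two distinct tangent lines y − -1 = ±(x − 0) — this is a node (ordinary double point).
Classification: node.


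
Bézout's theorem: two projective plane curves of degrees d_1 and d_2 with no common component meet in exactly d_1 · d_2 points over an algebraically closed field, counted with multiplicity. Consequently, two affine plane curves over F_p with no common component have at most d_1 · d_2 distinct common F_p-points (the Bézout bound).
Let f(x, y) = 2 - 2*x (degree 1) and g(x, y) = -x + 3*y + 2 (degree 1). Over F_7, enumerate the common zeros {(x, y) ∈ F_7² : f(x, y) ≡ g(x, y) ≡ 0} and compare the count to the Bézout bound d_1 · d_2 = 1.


Common zeros: {(1, 2)}; count = 1; Bézout bound = 1.

deg(f) = 1, deg(g) = 1, so Bézout bound = 1.
Scan x ∈ F_7. For each x, list the y ∈ F_7 with f(x, y) ≡ 0 and those with g(x, y) ≡ 0 (mod 7); the common zeros in that column are the intersection.
  x = 0: f ≡ 0 at y ∈ ∅; g ≡ 0 at y ∈ {4}; common: ∅.
  x = 1: f ≡ 0 at y ∈ {0, 1, 2, 3, 4, 5, 6}; g ≡ 0 at y ∈ {2}; common: {2}.
  x = 2: f ≡ 0 at y ∈ ∅; g ≡ 0 at y ∈ {0}; common: ∅.
  x = 3: f ≡ 0 at y ∈ ∅; g ≡ 0 at y ∈ {5}; common: ∅.
  x = 4: f ≡ 0 at y ∈ ∅; g ≡ 0 at y ∈ {3}; common: ∅.
  x = 5: f ≡ 0 at y ∈ ∅; g ≡ 0 at y ∈ {1}; common: ∅.
  x = 6: f ≡ 0 at y ∈ ∅; g ≡ 0 at y ∈ {6}; common: ∅.
Collecting: common zeros = {(1, 2)}, so the count is 1.
Comparison with the Bézout bound: 1 ≤ 1 = deg(f)·deg(g), as expected for curves with no common component (the bound is attained).


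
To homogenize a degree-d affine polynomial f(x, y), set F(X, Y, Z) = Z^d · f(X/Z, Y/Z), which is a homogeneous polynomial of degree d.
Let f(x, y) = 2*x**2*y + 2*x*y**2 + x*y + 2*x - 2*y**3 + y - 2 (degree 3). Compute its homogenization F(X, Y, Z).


F(X, Y, Z) = 2*X**2*Y + 2*X*Y**2 + X*Y*Z + 2*X*Z**2 - 2*Y**3 + Y*Z**2 - 2*Z**3

deg(f) = 3.
Substitute x = X/Z, y = Y/Z into f, then multiply by Z^3.
  monomial 2·x^2·y^1 ↦ 2·X^2·Y^1·Z^0.
  monomial 2·x^1·y^2 ↦ 2·X^1·Y^2·Z^0.
  monomial 1·x^1·y^1 ↦ 1·X^1·Y^1·Z^1.
  monomial 2·x^1·y^0 ↦ 2·X^1·Y^0·Z^2.
  monomial -2·x^0·y^3 ↦ -2·X^0·Y^3·Z^0.
  monomial 1·x^0·y^1 ↦ 1·X^0·Y^1·Z^2.
  monomial -2·x^0·y^0 ↦ -2·X^0·Y^0·Z^3.
Collecting: F(X, Y, Z) = 2*X**2*Y + 2*X*Y**2 + X*Y*Z + 2*X*Z**2 - 2*Y**3 + Y*Z**2 - 2*Z**3.


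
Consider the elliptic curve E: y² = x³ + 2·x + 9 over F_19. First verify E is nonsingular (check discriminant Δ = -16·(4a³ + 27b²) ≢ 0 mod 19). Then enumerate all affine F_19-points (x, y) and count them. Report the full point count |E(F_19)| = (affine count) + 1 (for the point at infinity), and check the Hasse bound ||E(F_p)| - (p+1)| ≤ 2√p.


Affine points = {(0, 3), (0, 16), (3, 2), (3, 17), (4, 9), (4, 10), (5, 7), (5, 12), (6, 3), (6, 16), (7, 9), (7, 10), (8, 9), (8, 10), (13, 3), (13, 16), (14, 8), (14, 11), (17, 4), (17, 15), (18, 5), (18, 14)}; affine count = 22; |E(F_19)| = 23.

Discriminant check: Δ ∝ 4a³ + 27b² = 4·2³ + 27·9² = 4·8 + 27·81 ≡ 15 (mod 19). Nonzero ⇒ E is nonsingular.
For each x ∈ F_19, compute rhs = x³ + 2·x + 9 mod 19, then count y ∈ F_19 with y² ≡ rhs.
  x = 0: rhs = 9, matching y values: 3, 16 (2 points).
  x = 1: rhs = 12, matching y values: none (0 points).
  x = 2: rhs = 2, matching y values: none (0 points).
  x = 3: rhs = 4, matching y values: 2, 17 (2 points).
  x = 4: rhs = 5, matching y values: 9, 10 (2 points).
  x = 5: rhs = 11, matching y values: 7, 12 (2 points).
  x = 6: rhs = 9, matching y values: 3, 16 (2 points).
  x = 7: rhs = 5, matching y values: 9, 10 (2 points).
  x = 8: rhs = 5, matching y values: 9, 10 (2 points).
  x = 9: rhs = 15, matching y values: none (0 points).
  x = 10: rhs = 3, matching y values: none (0 points).
  x = 11: rhs = 13, matching y values: none (0 points).
  x = 12: rhs = 13, matching y values: none (0 points).
  x = 13: rhs = 9, matching y values: 3, 16 (2 points).
  x = 14: rhs = 7, matching y values: 8, 11 (2 points).
  x = 15: rhs = 13, matching y values: none (0 points).
  x = 16: rhs = 14, matching y values: none (0 points).
  x = 17: rhs = 16, matching y values: 4, 15 (2 points).
  x = 18: rhs = 6, matching y values: 5, 14 (2 points).
Total affine count: 22.
Full point count |E(F_19)| = 22 + 1 = 23.
Hasse bound: |23 − (19+1)| = |3| = 3 ≤ 2√19 ≈ 8.7178 ✓.


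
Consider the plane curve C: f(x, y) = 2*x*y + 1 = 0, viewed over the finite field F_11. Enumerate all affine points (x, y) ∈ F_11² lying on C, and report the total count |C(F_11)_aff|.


Affine F_11-points: {(1, 5), (2, 8), (3, 9), (4, 4), (5, 1), (6, 10), (7, 7), (8, 2), (9, 3), (10, 6)}; count = 10.

For each of the 121 pairs (x, y) ∈ F_11², evaluate f(x, y) mod 11. Record the zeros.
  x = 0: [0↦1, 1↦1, 2↦1, 3↦1, 4↦1, 5↦1, 6↦1, 7↦1, 8↦1, 9↦1, 10↦1]  zeros at y ∈ ∅
  x = 1: [0↦1, 1↦3, 2↦5, 3↦7, 4↦9, 5↦0, 6↦2, 7↦4, 8↦6, 9↦8, 10↦10]  zeros at y ∈ {5}
  x = 2: [0↦1, 1↦5, 2↦9, 3↦2, 4↦6, 5↦10, 6↦3, 7↦7, 8↦0, 9↦4, 10↦8]  zeros at y ∈ {8}
  x = 3: [0↦1, 1↦7, 2↦2, 3↦8, 4↦3, 5↦9, 6↦4, 7↦10, 8↦5, 9↦0, 10↦6]  zeros at y ∈ {9}
  x = 4: [0↦1, 1↦9, 2↦6, 3↦3, 4↦0, 5↦8, 6↦5, 7↦2, 8↦10, 9↦7, 10↦4]  zeros at y ∈ {4}
  x = 5: [0↦1, 1↦0, 2↦10, 3↦9, 4↦8, 5↦7, 6↦6, 7↦5, 8↦4, 9↦3, 10↦2]  zeros at y ∈ {1}
  x = 6: [0↦1, 1↦2, 2↦3, 3↦4, 4↦5, 5↦6, 6↦7, 7↦8, 8↦9, 9↦10, 10↦0]  zeros at y ∈ {10}
  x = 7: [0↦1, 1↦4, 2↦7, 3↦10, 4↦2, 5↦5, 6↦8, 7↦0, 8↦3, 9↦6, 10↦9]  zeros at y ∈ {7}
  x = 8: [0↦1, 1↦6, 2↦0, 3↦5, 4↦10, 5↦4, 6↦9, 7↦3, 8↦8, 9↦2, 10↦7]  zeros at y ∈ {2}
  x = 9: [0↦1, 1↦8, 2↦4, 3↦0, 4↦7, 5↦3, 6↦10, 7↦6, 8↦2, 9↦9, 10↦5]  zeros at y ∈ {3}
  x = 10: [0↦1, 1↦10, 2↦8, 3↦6, 4↦4, 5↦2, 6↦0, 7↦9, 8↦7, 9↦5, 10↦3]  zeros at y ∈ {6}
Collecting zeros: affine points = {(1, 5), (2, 8), (3, 9), (4, 4), (5, 1), (6, 10), (7, 7), (8, 2), (9, 3), (10, 6)}.
Total count |C(F_11)_aff| = 10.


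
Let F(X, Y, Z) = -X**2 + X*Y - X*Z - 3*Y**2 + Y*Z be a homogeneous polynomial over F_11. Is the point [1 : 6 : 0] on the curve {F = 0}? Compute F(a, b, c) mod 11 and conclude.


F(1,6,0) ≡ 7 (mod 11); P is NOT on the curve.

Evaluate F(1, 6, 0) term-by-term (mod 11).
  -X**2 ↦ -1·1·1·1 = -1
  X*Y ↦ 1·1·6·1 = 6
  -X*Z ↦ -1·1·1·0 = 0
  -3*Y**2 ↦ -3·1·36·1 = -108
  Y*Z ↦ 1·1·6·0 = 0
Sum: F(1, 6, 0) = (-1) + (6) + (0) + (-108) + (0) = -103.
Reducing mod 11: -103 ≡ 7 (mod 11).
Since F(a, b, c) ≡ 7 ≠ 0 (mod 11), P does NOT lie on the curve.


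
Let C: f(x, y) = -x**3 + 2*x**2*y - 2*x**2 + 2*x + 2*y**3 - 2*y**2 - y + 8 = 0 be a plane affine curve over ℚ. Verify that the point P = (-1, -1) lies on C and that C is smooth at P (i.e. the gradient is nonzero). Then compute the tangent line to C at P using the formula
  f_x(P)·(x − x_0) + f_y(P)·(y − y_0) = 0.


Tangent line at P: 7*x + 11*y + 18 = 0.

Step 1: f(-1, -1) = 0, so P lies on C.
Step 2: partial derivatives
  f_x(x, y) = -3*x**2 + 4*x*y - 4*x + 2, f_y(x, y) = 2*x**2 + 6*y**2 - 4*y - 1.
  f_x(P) = 7, f_y(P) = 11 (gradient nonzero, so P is smooth).
Step 3: tangent line at P: 7·(x − -1) + 11·(y − -1) = 0.
Expanding: 7*x + 11*y + 18 = 0.


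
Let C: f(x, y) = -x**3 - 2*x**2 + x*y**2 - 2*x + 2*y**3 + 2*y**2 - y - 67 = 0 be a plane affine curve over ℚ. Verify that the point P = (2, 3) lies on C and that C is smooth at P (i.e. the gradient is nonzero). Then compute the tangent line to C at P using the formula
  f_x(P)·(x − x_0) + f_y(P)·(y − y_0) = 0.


Tangent line at P: -13*x + 77*y - 205 = 0.

Step 1: f(2, 3) = 0, so P lies on C.
Step 2: partial derivatives
  f_x(x, y) = -3*x**2 - 4*x + y**2 - 2, f_y(x, y) = 2*x*y + 6*y**2 + 4*y - 1.
  f_x(P) = -13, f_y(P) = 77 (gradient nonzero, so P is smooth).
Step 3: tangent line at P: -13·(x − 2) + 77·(y − 3) = 0.
Expanding: -13*x + 77*y - 205 = 0.


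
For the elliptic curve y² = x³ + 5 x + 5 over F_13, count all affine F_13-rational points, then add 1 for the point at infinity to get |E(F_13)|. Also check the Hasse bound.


Affine points = {(2, 6), (2, 7), (5, 5), (5, 8), (6, 2), (6, 11), (9, 5), (9, 8), (11, 0), (12, 5), (12, 8)}; affine count = 11; |E(F_13)| = 12.

Discriminant check: Δ ∝ 4a³ + 27b² = 4·5³ + 27·5² = 4·125 + 27·25 ≡ 5 (mod 13). Nonzero ⇒ E is nonsingular.
For each x ∈ F_13, compute rhs = x³ + 5·x + 5 mod 13, then count y ∈ F_13 with y² ≡ rhs.
  x = 0: rhs = 5, matching y values: none (0 points).
  x = 1: rhs = 11, matching y values: none (0 points).
  x = 2: rhs = 10, matching y values: 6, 7 (2 points).
  x = 3: rhs = 8, matching y values: none (0 points).
  x = 4: rhs = 11, matching y values: none (0 points).
  x = 5: rhs = 12, matching y values: 5, 8 (2 points).
  x = 6: rhs = 4, matching y values: 2, 11 (2 points).
  x = 7: rhs = 6, matching y values: none (0 points).
  x = 8: rhs = 11, matching y values: none (0 points).
  x = 9: rhs = 12, matching y values: 5, 8 (2 points).
  x = 10: rhs = 2, matching y values: none (0 points).
  x = 11: rhs = 0, matching y values: 0 (1 points).
  x = 12: rhs = 12, matching y values: 5, 8 (2 points).
Total affine count: 11.
Full point count |E(F_13)| = 11 + 1 = 12.
Hasse bound: |12 − (13+1)| = |-2| = 2 ≤ 2√13 ≈ 7.2111 ✓.
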